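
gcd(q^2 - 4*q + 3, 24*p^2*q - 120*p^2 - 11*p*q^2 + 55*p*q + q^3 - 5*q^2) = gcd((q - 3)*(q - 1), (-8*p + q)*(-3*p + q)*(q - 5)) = 1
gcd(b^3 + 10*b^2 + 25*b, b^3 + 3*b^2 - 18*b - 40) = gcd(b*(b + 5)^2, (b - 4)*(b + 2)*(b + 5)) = b + 5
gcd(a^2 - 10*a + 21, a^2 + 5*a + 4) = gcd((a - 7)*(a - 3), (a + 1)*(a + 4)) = 1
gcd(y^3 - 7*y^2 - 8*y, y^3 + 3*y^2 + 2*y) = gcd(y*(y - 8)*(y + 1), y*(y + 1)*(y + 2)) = y^2 + y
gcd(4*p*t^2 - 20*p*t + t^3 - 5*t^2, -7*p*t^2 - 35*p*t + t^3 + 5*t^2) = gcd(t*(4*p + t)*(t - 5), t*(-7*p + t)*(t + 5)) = t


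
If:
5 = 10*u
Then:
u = 1/2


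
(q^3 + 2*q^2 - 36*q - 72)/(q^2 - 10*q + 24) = (q^2 + 8*q + 12)/(q - 4)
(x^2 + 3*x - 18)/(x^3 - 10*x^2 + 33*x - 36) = (x + 6)/(x^2 - 7*x + 12)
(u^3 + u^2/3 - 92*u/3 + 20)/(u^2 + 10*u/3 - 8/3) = (u^2 + u - 30)/(u + 4)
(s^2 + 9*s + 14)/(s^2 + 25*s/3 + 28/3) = 3*(s + 2)/(3*s + 4)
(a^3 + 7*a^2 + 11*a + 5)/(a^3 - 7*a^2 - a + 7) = (a^2 + 6*a + 5)/(a^2 - 8*a + 7)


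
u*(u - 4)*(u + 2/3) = u^3 - 10*u^2/3 - 8*u/3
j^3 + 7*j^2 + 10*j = j*(j + 2)*(j + 5)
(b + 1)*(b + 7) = b^2 + 8*b + 7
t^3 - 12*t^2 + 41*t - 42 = (t - 7)*(t - 3)*(t - 2)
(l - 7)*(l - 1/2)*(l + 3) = l^3 - 9*l^2/2 - 19*l + 21/2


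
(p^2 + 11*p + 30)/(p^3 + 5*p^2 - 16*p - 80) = (p + 6)/(p^2 - 16)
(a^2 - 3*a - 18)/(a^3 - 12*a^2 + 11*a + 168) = (a - 6)/(a^2 - 15*a + 56)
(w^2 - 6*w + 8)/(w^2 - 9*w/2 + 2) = 2*(w - 2)/(2*w - 1)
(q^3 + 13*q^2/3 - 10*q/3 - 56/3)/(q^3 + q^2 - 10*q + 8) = (q + 7/3)/(q - 1)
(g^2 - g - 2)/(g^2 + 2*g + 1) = (g - 2)/(g + 1)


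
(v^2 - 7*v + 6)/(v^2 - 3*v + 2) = (v - 6)/(v - 2)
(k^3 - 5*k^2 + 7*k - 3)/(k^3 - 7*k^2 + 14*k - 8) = (k^2 - 4*k + 3)/(k^2 - 6*k + 8)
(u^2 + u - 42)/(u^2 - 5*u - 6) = (u + 7)/(u + 1)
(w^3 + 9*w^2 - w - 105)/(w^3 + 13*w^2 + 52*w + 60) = (w^2 + 4*w - 21)/(w^2 + 8*w + 12)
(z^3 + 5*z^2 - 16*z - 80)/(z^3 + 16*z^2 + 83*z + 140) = (z - 4)/(z + 7)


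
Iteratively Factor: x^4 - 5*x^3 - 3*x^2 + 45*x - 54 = (x - 3)*(x^3 - 2*x^2 - 9*x + 18) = (x - 3)*(x + 3)*(x^2 - 5*x + 6) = (x - 3)*(x - 2)*(x + 3)*(x - 3)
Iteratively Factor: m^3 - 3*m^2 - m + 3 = (m - 1)*(m^2 - 2*m - 3) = (m - 1)*(m + 1)*(m - 3)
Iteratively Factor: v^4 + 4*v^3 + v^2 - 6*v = (v + 3)*(v^3 + v^2 - 2*v) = (v - 1)*(v + 3)*(v^2 + 2*v) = (v - 1)*(v + 2)*(v + 3)*(v)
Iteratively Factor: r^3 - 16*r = (r)*(r^2 - 16) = r*(r + 4)*(r - 4)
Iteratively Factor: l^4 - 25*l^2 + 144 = (l + 3)*(l^3 - 3*l^2 - 16*l + 48) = (l + 3)*(l + 4)*(l^2 - 7*l + 12) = (l - 4)*(l + 3)*(l + 4)*(l - 3)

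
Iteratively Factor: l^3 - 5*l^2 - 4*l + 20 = (l - 2)*(l^2 - 3*l - 10) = (l - 2)*(l + 2)*(l - 5)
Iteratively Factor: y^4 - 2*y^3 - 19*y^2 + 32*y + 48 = (y + 1)*(y^3 - 3*y^2 - 16*y + 48) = (y - 4)*(y + 1)*(y^2 + y - 12) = (y - 4)*(y - 3)*(y + 1)*(y + 4)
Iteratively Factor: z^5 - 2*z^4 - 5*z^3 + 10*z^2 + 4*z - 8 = (z - 2)*(z^4 - 5*z^2 + 4) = (z - 2)*(z - 1)*(z^3 + z^2 - 4*z - 4) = (z - 2)^2*(z - 1)*(z^2 + 3*z + 2) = (z - 2)^2*(z - 1)*(z + 2)*(z + 1)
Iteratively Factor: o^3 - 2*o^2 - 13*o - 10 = (o - 5)*(o^2 + 3*o + 2) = (o - 5)*(o + 2)*(o + 1)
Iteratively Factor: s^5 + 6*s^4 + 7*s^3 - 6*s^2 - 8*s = (s + 1)*(s^4 + 5*s^3 + 2*s^2 - 8*s) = (s + 1)*(s + 2)*(s^3 + 3*s^2 - 4*s) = s*(s + 1)*(s + 2)*(s^2 + 3*s - 4) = s*(s + 1)*(s + 2)*(s + 4)*(s - 1)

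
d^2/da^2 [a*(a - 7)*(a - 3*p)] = 6*a - 6*p - 14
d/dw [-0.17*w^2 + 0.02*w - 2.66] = 0.02 - 0.34*w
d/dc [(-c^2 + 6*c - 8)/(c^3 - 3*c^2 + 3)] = (3*c*(c - 2)*(c^2 - 6*c + 8) + 2*(3 - c)*(c^3 - 3*c^2 + 3))/(c^3 - 3*c^2 + 3)^2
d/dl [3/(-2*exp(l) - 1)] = 6*exp(l)/(2*exp(l) + 1)^2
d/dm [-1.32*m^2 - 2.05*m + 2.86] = -2.64*m - 2.05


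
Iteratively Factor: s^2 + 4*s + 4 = (s + 2)*(s + 2)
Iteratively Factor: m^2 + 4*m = (m)*(m + 4)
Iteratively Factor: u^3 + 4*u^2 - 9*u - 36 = (u + 4)*(u^2 - 9) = (u + 3)*(u + 4)*(u - 3)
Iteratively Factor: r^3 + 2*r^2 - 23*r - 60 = (r + 4)*(r^2 - 2*r - 15) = (r - 5)*(r + 4)*(r + 3)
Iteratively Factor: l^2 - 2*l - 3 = (l - 3)*(l + 1)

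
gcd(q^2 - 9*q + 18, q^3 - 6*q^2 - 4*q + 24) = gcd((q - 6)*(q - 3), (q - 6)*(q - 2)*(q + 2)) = q - 6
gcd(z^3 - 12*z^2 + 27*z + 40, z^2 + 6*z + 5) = z + 1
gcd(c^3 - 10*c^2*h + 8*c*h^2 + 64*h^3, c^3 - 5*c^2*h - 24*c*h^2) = c - 8*h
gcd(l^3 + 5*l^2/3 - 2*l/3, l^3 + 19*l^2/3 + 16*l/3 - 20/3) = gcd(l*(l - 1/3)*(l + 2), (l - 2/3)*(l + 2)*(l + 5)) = l + 2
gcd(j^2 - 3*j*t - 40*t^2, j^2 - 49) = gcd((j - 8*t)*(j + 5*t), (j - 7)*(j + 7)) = 1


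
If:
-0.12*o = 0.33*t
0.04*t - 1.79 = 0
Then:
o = -123.06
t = 44.75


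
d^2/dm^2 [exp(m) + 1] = exp(m)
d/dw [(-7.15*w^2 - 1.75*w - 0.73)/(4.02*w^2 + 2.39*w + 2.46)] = (-10.0535*w^2 - 29.3088*w - 2.5603)/(16.1604*w^4 + 19.2156*w^3 + 25.4905*w^2 + 11.7588*w + 6.0516)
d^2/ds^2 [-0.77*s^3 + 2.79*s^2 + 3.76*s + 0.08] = 5.58 - 4.62*s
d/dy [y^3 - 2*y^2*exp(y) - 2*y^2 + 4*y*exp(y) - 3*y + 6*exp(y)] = -2*y^2*exp(y) + 3*y^2 - 4*y + 10*exp(y) - 3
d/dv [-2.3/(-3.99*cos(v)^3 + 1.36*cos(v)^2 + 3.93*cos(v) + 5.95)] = (27.531*cos(v)^2 - 6.256*cos(v) - 9.039)*sin(v)/(-3.99*cos(v)^3 + 1.36*cos(v)^2 + 3.93*cos(v) + 5.95)^2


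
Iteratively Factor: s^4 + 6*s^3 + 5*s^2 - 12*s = (s + 4)*(s^3 + 2*s^2 - 3*s) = s*(s + 4)*(s^2 + 2*s - 3) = s*(s + 3)*(s + 4)*(s - 1)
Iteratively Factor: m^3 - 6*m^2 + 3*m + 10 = (m - 2)*(m^2 - 4*m - 5) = (m - 2)*(m + 1)*(m - 5)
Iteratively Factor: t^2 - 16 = (t + 4)*(t - 4)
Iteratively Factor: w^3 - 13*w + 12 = (w + 4)*(w^2 - 4*w + 3) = (w - 1)*(w + 4)*(w - 3)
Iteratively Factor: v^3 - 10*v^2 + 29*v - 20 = (v - 4)*(v^2 - 6*v + 5) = (v - 4)*(v - 1)*(v - 5)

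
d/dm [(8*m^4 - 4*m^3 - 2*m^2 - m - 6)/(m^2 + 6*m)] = (16*m^5 + 140*m^4 - 48*m^3 - 11*m^2 + 12*m + 36)/(m^2*(m^2 + 12*m + 36))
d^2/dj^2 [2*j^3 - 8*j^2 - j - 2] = 12*j - 16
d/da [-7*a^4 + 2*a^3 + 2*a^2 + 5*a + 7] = -28*a^3 + 6*a^2 + 4*a + 5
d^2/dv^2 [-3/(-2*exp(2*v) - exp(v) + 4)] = 3*(2*(4*exp(v) + 1)^2*exp(v) - (8*exp(v) + 1)*(2*exp(2*v) + exp(v) - 4))*exp(v)/(2*exp(2*v) + exp(v) - 4)^3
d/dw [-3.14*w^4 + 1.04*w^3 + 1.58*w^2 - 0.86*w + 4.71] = -12.56*w^3 + 3.12*w^2 + 3.16*w - 0.86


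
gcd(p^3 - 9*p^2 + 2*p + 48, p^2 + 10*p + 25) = 1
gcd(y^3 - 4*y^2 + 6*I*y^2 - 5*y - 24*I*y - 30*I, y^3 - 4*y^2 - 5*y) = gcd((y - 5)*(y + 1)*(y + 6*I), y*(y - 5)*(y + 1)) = y^2 - 4*y - 5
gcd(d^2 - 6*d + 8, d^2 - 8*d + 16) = d - 4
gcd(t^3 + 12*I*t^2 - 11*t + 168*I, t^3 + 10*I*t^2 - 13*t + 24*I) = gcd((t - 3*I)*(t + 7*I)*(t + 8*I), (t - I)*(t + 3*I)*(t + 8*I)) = t + 8*I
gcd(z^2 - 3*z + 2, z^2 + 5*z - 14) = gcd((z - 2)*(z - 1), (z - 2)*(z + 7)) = z - 2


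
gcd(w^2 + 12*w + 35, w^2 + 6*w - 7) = w + 7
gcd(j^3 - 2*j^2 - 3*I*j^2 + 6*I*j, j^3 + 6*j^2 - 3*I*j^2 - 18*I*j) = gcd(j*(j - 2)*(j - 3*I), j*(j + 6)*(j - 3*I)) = j^2 - 3*I*j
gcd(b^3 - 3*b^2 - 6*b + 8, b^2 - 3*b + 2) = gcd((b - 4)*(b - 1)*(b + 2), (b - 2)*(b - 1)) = b - 1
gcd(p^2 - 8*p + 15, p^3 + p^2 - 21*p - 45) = p - 5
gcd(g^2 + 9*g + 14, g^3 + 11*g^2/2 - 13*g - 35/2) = g + 7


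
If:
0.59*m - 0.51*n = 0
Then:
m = 0.864406779661017*n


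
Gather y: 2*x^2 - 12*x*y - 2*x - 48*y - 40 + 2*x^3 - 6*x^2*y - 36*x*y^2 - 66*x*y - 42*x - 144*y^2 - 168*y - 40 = 2*x^3 + 2*x^2 - 44*x + y^2*(-36*x - 144) + y*(-6*x^2 - 78*x - 216) - 80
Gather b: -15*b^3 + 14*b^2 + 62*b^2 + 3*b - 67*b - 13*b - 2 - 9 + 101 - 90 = -15*b^3 + 76*b^2 - 77*b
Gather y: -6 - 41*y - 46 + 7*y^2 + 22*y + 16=7*y^2 - 19*y - 36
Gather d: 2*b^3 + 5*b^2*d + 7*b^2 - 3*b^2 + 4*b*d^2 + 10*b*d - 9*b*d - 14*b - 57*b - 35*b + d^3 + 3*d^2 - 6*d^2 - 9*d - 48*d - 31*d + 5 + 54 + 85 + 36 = 2*b^3 + 4*b^2 - 106*b + d^3 + d^2*(4*b - 3) + d*(5*b^2 + b - 88) + 180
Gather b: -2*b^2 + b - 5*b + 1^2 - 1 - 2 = -2*b^2 - 4*b - 2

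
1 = 1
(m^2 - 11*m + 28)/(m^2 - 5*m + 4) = (m - 7)/(m - 1)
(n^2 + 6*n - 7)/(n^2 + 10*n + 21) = (n - 1)/(n + 3)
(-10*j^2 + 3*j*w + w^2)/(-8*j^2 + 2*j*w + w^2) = (5*j + w)/(4*j + w)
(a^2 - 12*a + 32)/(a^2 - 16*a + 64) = (a - 4)/(a - 8)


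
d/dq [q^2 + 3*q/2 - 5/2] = 2*q + 3/2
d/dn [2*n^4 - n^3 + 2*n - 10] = 8*n^3 - 3*n^2 + 2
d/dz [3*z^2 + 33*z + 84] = 6*z + 33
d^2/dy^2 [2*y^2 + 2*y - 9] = 4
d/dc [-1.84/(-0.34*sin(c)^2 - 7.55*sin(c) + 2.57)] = -(1.2512*sin(c) + 13.892)*cos(c)/(0.34*sin(c)^2 + 7.55*sin(c) - 2.57)^2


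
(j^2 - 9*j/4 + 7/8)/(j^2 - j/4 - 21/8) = (2*j - 1)/(2*j + 3)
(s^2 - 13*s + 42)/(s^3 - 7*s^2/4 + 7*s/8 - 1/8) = 8*(s^2 - 13*s + 42)/(8*s^3 - 14*s^2 + 7*s - 1)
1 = 1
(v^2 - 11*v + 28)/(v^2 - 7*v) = (v - 4)/v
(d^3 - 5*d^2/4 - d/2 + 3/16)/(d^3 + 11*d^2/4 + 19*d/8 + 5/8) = (8*d^2 - 14*d + 3)/(2*(4*d^2 + 9*d + 5))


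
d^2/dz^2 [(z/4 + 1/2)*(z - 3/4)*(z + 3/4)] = 3*z/2 + 1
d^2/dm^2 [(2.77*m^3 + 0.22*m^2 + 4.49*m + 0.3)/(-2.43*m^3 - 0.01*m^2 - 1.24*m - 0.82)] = (-2.46353400000001*m^6 - 108.998622*m^5 + 48.299166*m^4 + 24.610786*m^3 + 85.048956*m^2 - 7.39002*m + 7.917368)/(14.348907*m^9 + 0.177147*m^8 + 21.966957*m^7 + 14.706847*m^6 + 11.329032*m^5 + 14.871318*m^4 + 6.869428*m^3 + 3.802668*m^2 + 2.501328*m + 0.551368)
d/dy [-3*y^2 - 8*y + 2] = -6*y - 8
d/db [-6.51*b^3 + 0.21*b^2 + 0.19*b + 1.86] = -19.53*b^2 + 0.42*b + 0.19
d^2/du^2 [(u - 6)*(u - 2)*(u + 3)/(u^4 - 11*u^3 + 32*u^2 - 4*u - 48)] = 2*(u^3 + 9*u^2 - 15*u + 27)/(u^6 - 9*u^5 + 15*u^4 + 45*u^3 - 60*u^2 - 144*u - 64)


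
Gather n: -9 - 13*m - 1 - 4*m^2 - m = -4*m^2 - 14*m - 10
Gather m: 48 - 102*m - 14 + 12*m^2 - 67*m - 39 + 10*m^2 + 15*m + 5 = 22*m^2 - 154*m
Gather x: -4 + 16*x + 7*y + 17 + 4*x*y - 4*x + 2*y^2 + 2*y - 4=x*(4*y + 12) + 2*y^2 + 9*y + 9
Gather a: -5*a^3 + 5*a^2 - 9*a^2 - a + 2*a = -5*a^3 - 4*a^2 + a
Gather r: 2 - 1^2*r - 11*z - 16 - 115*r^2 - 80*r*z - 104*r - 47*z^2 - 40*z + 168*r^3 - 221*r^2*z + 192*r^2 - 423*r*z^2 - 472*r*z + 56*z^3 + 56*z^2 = 168*r^3 + r^2*(77 - 221*z) + r*(-423*z^2 - 552*z - 105) + 56*z^3 + 9*z^2 - 51*z - 14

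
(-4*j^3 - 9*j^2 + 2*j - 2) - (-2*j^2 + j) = -4*j^3 - 7*j^2 + j - 2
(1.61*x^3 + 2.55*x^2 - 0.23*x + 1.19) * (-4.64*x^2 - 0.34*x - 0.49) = -7.4704*x^5 - 12.3794*x^4 - 0.5887*x^3 - 6.6929*x^2 - 0.2919*x - 0.5831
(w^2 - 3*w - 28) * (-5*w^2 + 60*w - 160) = -5*w^4 + 75*w^3 - 200*w^2 - 1200*w + 4480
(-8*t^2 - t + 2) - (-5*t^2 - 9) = -3*t^2 - t + 11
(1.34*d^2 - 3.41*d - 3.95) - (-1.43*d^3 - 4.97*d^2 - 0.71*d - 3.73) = 1.43*d^3 + 6.31*d^2 - 2.7*d - 0.22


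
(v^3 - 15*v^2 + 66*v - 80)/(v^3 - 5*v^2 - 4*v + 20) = (v - 8)/(v + 2)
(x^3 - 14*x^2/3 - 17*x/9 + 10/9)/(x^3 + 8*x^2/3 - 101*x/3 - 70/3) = (x - 1/3)/(x + 7)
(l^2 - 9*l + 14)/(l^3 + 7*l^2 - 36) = (l - 7)/(l^2 + 9*l + 18)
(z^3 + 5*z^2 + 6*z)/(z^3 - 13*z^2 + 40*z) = (z^2 + 5*z + 6)/(z^2 - 13*z + 40)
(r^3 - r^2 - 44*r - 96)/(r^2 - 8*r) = r + 7 + 12/r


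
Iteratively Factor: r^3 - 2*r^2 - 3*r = (r + 1)*(r^2 - 3*r) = r*(r + 1)*(r - 3)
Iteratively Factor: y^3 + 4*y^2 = (y + 4)*(y^2) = y*(y + 4)*(y)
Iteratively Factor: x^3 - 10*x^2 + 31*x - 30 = (x - 3)*(x^2 - 7*x + 10) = (x - 3)*(x - 2)*(x - 5)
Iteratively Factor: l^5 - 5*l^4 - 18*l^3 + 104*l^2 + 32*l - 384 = (l - 3)*(l^4 - 2*l^3 - 24*l^2 + 32*l + 128) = (l - 3)*(l + 4)*(l^3 - 6*l^2 + 32) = (l - 3)*(l + 2)*(l + 4)*(l^2 - 8*l + 16) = (l - 4)*(l - 3)*(l + 2)*(l + 4)*(l - 4)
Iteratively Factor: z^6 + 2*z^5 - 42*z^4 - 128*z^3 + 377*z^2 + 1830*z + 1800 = (z - 5)*(z^5 + 7*z^4 - 7*z^3 - 163*z^2 - 438*z - 360) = (z - 5)*(z + 2)*(z^4 + 5*z^3 - 17*z^2 - 129*z - 180) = (z - 5)*(z + 2)*(z + 3)*(z^3 + 2*z^2 - 23*z - 60) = (z - 5)*(z + 2)*(z + 3)*(z + 4)*(z^2 - 2*z - 15) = (z - 5)^2*(z + 2)*(z + 3)*(z + 4)*(z + 3)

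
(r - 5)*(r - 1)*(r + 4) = r^3 - 2*r^2 - 19*r + 20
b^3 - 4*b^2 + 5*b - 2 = (b - 2)*(b - 1)^2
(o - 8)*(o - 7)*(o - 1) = o^3 - 16*o^2 + 71*o - 56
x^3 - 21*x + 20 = (x - 4)*(x - 1)*(x + 5)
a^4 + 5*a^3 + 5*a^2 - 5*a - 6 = (a - 1)*(a + 1)*(a + 2)*(a + 3)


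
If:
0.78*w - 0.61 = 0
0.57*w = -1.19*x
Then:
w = 0.78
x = -0.37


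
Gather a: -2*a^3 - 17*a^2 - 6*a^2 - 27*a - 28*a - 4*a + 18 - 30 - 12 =-2*a^3 - 23*a^2 - 59*a - 24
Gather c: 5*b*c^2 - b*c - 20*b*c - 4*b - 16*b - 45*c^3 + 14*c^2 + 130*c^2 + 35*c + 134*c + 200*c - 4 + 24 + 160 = -20*b - 45*c^3 + c^2*(5*b + 144) + c*(369 - 21*b) + 180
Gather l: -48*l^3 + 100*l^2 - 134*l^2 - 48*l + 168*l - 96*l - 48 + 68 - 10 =-48*l^3 - 34*l^2 + 24*l + 10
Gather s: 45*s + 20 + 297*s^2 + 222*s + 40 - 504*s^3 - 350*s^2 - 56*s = -504*s^3 - 53*s^2 + 211*s + 60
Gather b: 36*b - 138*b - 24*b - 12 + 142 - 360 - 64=-126*b - 294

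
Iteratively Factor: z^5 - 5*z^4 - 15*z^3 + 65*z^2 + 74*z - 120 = (z - 4)*(z^4 - z^3 - 19*z^2 - 11*z + 30) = (z - 5)*(z - 4)*(z^3 + 4*z^2 + z - 6) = (z - 5)*(z - 4)*(z + 2)*(z^2 + 2*z - 3) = (z - 5)*(z - 4)*(z + 2)*(z + 3)*(z - 1)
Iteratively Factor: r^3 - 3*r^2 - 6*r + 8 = (r - 1)*(r^2 - 2*r - 8) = (r - 1)*(r + 2)*(r - 4)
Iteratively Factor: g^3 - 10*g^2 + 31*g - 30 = (g - 2)*(g^2 - 8*g + 15) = (g - 3)*(g - 2)*(g - 5)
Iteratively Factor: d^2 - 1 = (d - 1)*(d + 1)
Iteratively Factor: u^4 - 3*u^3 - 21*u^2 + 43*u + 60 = (u + 1)*(u^3 - 4*u^2 - 17*u + 60) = (u - 3)*(u + 1)*(u^2 - u - 20) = (u - 5)*(u - 3)*(u + 1)*(u + 4)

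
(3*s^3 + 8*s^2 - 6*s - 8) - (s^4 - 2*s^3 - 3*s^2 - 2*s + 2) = -s^4 + 5*s^3 + 11*s^2 - 4*s - 10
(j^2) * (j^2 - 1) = j^4 - j^2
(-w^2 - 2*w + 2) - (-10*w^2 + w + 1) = 9*w^2 - 3*w + 1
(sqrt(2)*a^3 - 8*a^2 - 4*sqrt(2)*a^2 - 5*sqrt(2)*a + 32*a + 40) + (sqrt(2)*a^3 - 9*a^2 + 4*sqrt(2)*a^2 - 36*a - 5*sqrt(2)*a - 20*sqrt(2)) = 2*sqrt(2)*a^3 - 17*a^2 - 10*sqrt(2)*a - 4*a - 20*sqrt(2) + 40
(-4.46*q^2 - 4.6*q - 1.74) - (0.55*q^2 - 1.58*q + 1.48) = -5.01*q^2 - 3.02*q - 3.22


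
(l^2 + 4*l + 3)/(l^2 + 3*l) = (l + 1)/l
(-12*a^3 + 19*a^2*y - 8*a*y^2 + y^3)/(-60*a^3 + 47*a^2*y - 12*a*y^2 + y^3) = (-a + y)/(-5*a + y)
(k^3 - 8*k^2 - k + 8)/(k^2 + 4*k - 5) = (k^2 - 7*k - 8)/(k + 5)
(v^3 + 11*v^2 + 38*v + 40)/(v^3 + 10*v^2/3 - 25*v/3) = 3*(v^2 + 6*v + 8)/(v*(3*v - 5))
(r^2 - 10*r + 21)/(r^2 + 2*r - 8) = (r^2 - 10*r + 21)/(r^2 + 2*r - 8)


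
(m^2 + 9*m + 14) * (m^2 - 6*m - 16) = m^4 + 3*m^3 - 56*m^2 - 228*m - 224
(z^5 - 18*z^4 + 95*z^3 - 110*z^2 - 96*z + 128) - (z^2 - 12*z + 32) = z^5 - 18*z^4 + 95*z^3 - 111*z^2 - 84*z + 96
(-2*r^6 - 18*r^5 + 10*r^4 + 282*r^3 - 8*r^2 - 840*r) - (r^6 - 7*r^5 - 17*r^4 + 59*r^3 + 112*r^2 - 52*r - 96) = -3*r^6 - 11*r^5 + 27*r^4 + 223*r^3 - 120*r^2 - 788*r + 96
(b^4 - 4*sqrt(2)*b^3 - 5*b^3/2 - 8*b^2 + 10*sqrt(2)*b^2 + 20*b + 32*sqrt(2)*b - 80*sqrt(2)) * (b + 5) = b^5 - 4*sqrt(2)*b^4 + 5*b^4/2 - 41*b^3/2 - 10*sqrt(2)*b^3 - 20*b^2 + 82*sqrt(2)*b^2 + 100*b + 80*sqrt(2)*b - 400*sqrt(2)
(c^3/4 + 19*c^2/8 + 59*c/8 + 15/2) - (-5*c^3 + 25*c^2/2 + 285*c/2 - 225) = 21*c^3/4 - 81*c^2/8 - 1081*c/8 + 465/2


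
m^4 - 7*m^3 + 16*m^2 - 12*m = m*(m - 3)*(m - 2)^2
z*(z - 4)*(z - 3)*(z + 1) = z^4 - 6*z^3 + 5*z^2 + 12*z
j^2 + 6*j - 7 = (j - 1)*(j + 7)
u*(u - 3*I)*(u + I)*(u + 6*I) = u^4 + 4*I*u^3 + 15*u^2 + 18*I*u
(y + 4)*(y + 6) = y^2 + 10*y + 24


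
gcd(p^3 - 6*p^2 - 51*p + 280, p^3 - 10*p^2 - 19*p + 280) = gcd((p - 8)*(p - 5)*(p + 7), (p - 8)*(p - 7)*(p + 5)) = p - 8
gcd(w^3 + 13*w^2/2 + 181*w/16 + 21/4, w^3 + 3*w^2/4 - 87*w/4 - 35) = w^2 + 23*w/4 + 7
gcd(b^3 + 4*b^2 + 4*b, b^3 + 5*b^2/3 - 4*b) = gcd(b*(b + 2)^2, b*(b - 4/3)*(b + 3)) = b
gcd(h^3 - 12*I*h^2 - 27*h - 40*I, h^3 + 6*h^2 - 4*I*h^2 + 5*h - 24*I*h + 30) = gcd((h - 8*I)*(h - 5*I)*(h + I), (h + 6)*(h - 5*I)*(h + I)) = h^2 - 4*I*h + 5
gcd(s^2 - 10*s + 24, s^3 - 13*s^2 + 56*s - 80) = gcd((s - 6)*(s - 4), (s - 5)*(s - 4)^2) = s - 4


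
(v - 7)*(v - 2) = v^2 - 9*v + 14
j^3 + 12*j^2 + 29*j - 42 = (j - 1)*(j + 6)*(j + 7)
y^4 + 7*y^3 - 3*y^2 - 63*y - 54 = (y - 3)*(y + 1)*(y + 3)*(y + 6)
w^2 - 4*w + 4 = (w - 2)^2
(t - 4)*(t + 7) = t^2 + 3*t - 28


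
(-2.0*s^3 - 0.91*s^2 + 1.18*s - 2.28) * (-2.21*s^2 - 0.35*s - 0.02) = 4.42*s^5 + 2.7111*s^4 - 2.2493*s^3 + 4.644*s^2 + 0.7744*s + 0.0456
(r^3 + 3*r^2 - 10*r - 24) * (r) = r^4 + 3*r^3 - 10*r^2 - 24*r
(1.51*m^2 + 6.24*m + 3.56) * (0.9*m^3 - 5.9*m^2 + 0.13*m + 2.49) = 1.359*m^5 - 3.293*m^4 - 33.4157*m^3 - 16.4329*m^2 + 16.0004*m + 8.8644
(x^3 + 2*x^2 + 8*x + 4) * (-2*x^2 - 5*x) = -2*x^5 - 9*x^4 - 26*x^3 - 48*x^2 - 20*x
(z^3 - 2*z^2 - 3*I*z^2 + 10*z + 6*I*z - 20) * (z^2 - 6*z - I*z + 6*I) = z^5 - 8*z^4 - 4*I*z^4 + 19*z^3 + 32*I*z^3 - 56*z^2 - 58*I*z^2 + 84*z + 80*I*z - 120*I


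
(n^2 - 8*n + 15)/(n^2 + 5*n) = (n^2 - 8*n + 15)/(n*(n + 5))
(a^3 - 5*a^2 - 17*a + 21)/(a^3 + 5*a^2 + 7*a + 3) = (a^2 - 8*a + 7)/(a^2 + 2*a + 1)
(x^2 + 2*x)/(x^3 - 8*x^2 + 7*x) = (x + 2)/(x^2 - 8*x + 7)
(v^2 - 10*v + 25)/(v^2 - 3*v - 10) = (v - 5)/(v + 2)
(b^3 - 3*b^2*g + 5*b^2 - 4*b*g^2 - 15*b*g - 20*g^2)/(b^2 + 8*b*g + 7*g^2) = (b^2 - 4*b*g + 5*b - 20*g)/(b + 7*g)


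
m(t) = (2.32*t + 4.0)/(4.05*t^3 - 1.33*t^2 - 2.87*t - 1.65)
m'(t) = (2.32*t + 4.0)*(-12.15*t^2 + 2.66*t + 2.87)/(4.05*t^3 - 1.33*t^2 - 2.87*t - 1.65)^2 + 2.32/(4.05*t^3 - 1.33*t^2 - 2.87*t - 1.65)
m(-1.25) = -0.14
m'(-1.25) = -0.62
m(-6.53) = 0.01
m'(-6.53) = 0.00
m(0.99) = -3.38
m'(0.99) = -12.84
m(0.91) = -2.64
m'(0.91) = -6.46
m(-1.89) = 0.01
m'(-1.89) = -0.06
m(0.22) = -1.96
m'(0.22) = 1.43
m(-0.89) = -0.64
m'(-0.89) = -2.73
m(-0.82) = -0.87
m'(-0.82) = -3.63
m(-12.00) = 0.00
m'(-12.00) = 0.00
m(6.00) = 0.02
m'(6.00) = -0.01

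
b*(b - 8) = b^2 - 8*b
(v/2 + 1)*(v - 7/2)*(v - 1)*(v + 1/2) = v^4/2 - v^3 - 27*v^2/8 + 17*v/8 + 7/4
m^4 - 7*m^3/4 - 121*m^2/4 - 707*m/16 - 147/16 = (m - 7)*(m + 1/4)*(m + 3/2)*(m + 7/2)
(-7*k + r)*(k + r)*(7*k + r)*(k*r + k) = -49*k^4*r - 49*k^4 - 49*k^3*r^2 - 49*k^3*r + k^2*r^3 + k^2*r^2 + k*r^4 + k*r^3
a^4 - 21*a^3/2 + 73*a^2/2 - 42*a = a*(a - 4)*(a - 7/2)*(a - 3)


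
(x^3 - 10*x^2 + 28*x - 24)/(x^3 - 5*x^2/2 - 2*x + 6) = 2*(x - 6)/(2*x + 3)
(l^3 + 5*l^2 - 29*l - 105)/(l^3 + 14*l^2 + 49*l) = (l^2 - 2*l - 15)/(l*(l + 7))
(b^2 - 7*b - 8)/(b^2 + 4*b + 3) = (b - 8)/(b + 3)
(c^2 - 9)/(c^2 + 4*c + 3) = (c - 3)/(c + 1)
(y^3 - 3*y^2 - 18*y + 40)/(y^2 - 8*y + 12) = (y^2 - y - 20)/(y - 6)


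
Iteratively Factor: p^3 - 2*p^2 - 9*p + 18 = (p - 2)*(p^2 - 9) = (p - 3)*(p - 2)*(p + 3)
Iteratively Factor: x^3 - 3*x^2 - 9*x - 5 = (x + 1)*(x^2 - 4*x - 5) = (x + 1)^2*(x - 5)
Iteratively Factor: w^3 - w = (w + 1)*(w^2 - w) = w*(w + 1)*(w - 1)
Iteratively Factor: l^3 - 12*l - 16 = (l - 4)*(l^2 + 4*l + 4) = (l - 4)*(l + 2)*(l + 2)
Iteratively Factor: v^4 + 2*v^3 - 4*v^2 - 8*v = (v - 2)*(v^3 + 4*v^2 + 4*v) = (v - 2)*(v + 2)*(v^2 + 2*v) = (v - 2)*(v + 2)^2*(v)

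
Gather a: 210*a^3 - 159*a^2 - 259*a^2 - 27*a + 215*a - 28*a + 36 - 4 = 210*a^3 - 418*a^2 + 160*a + 32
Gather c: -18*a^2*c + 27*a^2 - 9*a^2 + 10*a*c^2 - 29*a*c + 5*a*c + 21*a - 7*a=18*a^2 + 10*a*c^2 + 14*a + c*(-18*a^2 - 24*a)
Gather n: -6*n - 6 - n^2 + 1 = -n^2 - 6*n - 5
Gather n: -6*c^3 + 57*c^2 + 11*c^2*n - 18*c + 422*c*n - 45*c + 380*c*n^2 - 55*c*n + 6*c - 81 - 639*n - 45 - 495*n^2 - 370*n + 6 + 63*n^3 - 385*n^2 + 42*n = -6*c^3 + 57*c^2 - 57*c + 63*n^3 + n^2*(380*c - 880) + n*(11*c^2 + 367*c - 967) - 120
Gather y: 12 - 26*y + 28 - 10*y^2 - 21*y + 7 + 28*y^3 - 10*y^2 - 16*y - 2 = 28*y^3 - 20*y^2 - 63*y + 45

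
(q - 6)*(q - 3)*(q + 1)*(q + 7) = q^4 - q^3 - 47*q^2 + 81*q + 126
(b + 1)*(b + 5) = b^2 + 6*b + 5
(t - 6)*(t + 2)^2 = t^3 - 2*t^2 - 20*t - 24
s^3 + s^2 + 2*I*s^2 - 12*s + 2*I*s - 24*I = (s - 3)*(s + 4)*(s + 2*I)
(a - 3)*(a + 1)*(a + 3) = a^3 + a^2 - 9*a - 9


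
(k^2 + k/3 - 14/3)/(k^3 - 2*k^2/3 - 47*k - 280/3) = (k - 2)/(k^2 - 3*k - 40)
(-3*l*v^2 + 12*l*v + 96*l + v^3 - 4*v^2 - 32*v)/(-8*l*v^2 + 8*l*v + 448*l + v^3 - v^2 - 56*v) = (-3*l*v - 12*l + v^2 + 4*v)/(-8*l*v - 56*l + v^2 + 7*v)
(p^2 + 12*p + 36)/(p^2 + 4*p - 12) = (p + 6)/(p - 2)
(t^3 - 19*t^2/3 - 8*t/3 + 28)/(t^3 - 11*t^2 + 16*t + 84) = (t - 7/3)/(t - 7)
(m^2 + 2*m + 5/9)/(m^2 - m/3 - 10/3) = (m + 1/3)/(m - 2)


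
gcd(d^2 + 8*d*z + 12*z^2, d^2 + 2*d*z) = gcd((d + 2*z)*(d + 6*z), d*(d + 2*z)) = d + 2*z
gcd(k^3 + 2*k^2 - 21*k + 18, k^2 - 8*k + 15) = k - 3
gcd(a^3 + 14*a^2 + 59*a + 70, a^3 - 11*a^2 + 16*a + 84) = a + 2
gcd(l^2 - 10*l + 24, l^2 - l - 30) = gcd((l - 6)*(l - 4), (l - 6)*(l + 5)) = l - 6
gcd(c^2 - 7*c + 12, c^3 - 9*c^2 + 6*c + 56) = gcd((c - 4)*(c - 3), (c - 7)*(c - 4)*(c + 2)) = c - 4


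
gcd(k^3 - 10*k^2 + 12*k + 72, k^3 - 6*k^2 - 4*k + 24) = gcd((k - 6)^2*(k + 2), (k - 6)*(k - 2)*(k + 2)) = k^2 - 4*k - 12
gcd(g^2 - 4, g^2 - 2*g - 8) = g + 2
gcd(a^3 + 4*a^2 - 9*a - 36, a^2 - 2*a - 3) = a - 3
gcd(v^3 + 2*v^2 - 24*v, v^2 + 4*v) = v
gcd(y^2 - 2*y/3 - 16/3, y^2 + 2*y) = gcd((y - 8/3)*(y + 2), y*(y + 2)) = y + 2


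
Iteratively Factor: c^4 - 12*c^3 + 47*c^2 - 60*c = (c)*(c^3 - 12*c^2 + 47*c - 60) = c*(c - 5)*(c^2 - 7*c + 12) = c*(c - 5)*(c - 4)*(c - 3)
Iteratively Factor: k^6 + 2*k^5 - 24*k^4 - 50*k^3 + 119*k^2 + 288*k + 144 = (k + 3)*(k^5 - k^4 - 21*k^3 + 13*k^2 + 80*k + 48) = (k - 3)*(k + 3)*(k^4 + 2*k^3 - 15*k^2 - 32*k - 16) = (k - 3)*(k + 1)*(k + 3)*(k^3 + k^2 - 16*k - 16) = (k - 4)*(k - 3)*(k + 1)*(k + 3)*(k^2 + 5*k + 4) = (k - 4)*(k - 3)*(k + 1)^2*(k + 3)*(k + 4)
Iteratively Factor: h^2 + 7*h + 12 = (h + 3)*(h + 4)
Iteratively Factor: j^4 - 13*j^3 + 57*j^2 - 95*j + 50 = (j - 5)*(j^3 - 8*j^2 + 17*j - 10) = (j - 5)^2*(j^2 - 3*j + 2) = (j - 5)^2*(j - 2)*(j - 1)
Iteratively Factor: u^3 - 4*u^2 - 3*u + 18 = (u - 3)*(u^2 - u - 6) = (u - 3)^2*(u + 2)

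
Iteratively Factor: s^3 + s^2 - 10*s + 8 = (s + 4)*(s^2 - 3*s + 2) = (s - 2)*(s + 4)*(s - 1)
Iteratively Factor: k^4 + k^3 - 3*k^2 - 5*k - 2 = (k - 2)*(k^3 + 3*k^2 + 3*k + 1) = (k - 2)*(k + 1)*(k^2 + 2*k + 1) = (k - 2)*(k + 1)^2*(k + 1)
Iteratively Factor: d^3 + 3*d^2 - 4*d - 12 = (d + 2)*(d^2 + d - 6) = (d - 2)*(d + 2)*(d + 3)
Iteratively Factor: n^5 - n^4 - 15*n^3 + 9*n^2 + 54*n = (n + 3)*(n^4 - 4*n^3 - 3*n^2 + 18*n) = (n - 3)*(n + 3)*(n^3 - n^2 - 6*n) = (n - 3)*(n + 2)*(n + 3)*(n^2 - 3*n) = n*(n - 3)*(n + 2)*(n + 3)*(n - 3)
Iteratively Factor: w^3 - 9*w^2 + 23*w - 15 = (w - 1)*(w^2 - 8*w + 15) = (w - 5)*(w - 1)*(w - 3)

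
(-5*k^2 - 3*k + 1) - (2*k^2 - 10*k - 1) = -7*k^2 + 7*k + 2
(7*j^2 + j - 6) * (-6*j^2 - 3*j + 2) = -42*j^4 - 27*j^3 + 47*j^2 + 20*j - 12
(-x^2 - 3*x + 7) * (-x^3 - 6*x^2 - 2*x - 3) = x^5 + 9*x^4 + 13*x^3 - 33*x^2 - 5*x - 21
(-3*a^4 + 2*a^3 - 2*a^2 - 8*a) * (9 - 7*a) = 21*a^5 - 41*a^4 + 32*a^3 + 38*a^2 - 72*a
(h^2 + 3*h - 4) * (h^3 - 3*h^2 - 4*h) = h^5 - 17*h^3 + 16*h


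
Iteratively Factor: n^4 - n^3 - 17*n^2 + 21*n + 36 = (n + 4)*(n^3 - 5*n^2 + 3*n + 9) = (n + 1)*(n + 4)*(n^2 - 6*n + 9) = (n - 3)*(n + 1)*(n + 4)*(n - 3)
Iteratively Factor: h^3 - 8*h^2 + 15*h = (h - 3)*(h^2 - 5*h) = h*(h - 3)*(h - 5)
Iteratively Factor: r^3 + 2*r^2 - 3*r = (r)*(r^2 + 2*r - 3) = r*(r + 3)*(r - 1)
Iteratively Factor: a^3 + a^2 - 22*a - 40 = (a - 5)*(a^2 + 6*a + 8) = (a - 5)*(a + 2)*(a + 4)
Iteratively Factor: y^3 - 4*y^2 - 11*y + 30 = (y - 5)*(y^2 + y - 6) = (y - 5)*(y + 3)*(y - 2)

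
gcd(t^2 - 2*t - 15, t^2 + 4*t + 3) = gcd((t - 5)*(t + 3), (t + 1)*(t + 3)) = t + 3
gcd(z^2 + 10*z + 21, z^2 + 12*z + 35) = z + 7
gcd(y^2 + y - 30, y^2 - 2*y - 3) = 1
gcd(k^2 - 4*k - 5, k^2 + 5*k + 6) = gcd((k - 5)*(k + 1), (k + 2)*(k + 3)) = 1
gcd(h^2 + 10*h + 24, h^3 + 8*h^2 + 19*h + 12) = h + 4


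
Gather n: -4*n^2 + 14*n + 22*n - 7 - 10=-4*n^2 + 36*n - 17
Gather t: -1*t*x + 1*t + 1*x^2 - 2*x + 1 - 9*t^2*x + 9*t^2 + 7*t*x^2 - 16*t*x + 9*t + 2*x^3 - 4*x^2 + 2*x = t^2*(9 - 9*x) + t*(7*x^2 - 17*x + 10) + 2*x^3 - 3*x^2 + 1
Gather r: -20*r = -20*r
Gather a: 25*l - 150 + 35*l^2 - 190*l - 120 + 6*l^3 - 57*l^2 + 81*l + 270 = 6*l^3 - 22*l^2 - 84*l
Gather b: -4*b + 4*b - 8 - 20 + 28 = 0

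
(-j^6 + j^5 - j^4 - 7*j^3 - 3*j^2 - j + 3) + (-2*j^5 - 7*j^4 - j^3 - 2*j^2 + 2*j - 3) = -j^6 - j^5 - 8*j^4 - 8*j^3 - 5*j^2 + j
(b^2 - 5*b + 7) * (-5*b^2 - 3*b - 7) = -5*b^4 + 22*b^3 - 27*b^2 + 14*b - 49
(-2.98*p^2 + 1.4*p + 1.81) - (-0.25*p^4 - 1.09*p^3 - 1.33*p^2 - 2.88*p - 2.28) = 0.25*p^4 + 1.09*p^3 - 1.65*p^2 + 4.28*p + 4.09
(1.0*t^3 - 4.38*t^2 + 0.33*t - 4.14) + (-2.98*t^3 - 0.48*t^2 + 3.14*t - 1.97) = -1.98*t^3 - 4.86*t^2 + 3.47*t - 6.11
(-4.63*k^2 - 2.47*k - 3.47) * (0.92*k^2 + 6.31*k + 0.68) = -4.2596*k^4 - 31.4877*k^3 - 21.9265*k^2 - 23.5753*k - 2.3596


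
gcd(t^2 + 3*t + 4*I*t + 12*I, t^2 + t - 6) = t + 3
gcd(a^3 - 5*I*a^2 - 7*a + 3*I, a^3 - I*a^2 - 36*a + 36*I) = a - I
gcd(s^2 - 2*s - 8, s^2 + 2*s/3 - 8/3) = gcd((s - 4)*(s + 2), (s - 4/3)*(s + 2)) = s + 2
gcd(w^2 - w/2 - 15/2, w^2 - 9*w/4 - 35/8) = 1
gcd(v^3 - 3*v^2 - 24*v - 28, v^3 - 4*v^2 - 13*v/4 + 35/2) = v + 2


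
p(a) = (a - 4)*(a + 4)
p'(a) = 2*a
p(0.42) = -15.82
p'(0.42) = 0.84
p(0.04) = -16.00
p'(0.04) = 0.08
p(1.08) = -14.83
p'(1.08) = 2.16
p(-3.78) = -1.71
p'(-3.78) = -7.56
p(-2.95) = -7.30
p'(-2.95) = -5.90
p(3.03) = -6.82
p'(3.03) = 6.06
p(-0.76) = -15.42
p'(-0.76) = -1.52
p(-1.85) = -12.58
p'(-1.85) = -3.70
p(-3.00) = -7.00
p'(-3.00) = -6.00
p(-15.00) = 209.00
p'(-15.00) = -30.00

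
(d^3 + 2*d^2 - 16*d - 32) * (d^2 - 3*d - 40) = d^5 - d^4 - 62*d^3 - 64*d^2 + 736*d + 1280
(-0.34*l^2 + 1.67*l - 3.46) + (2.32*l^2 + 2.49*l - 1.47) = 1.98*l^2 + 4.16*l - 4.93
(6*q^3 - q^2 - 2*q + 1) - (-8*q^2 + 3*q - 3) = 6*q^3 + 7*q^2 - 5*q + 4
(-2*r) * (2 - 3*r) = 6*r^2 - 4*r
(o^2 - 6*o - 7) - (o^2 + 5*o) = -11*o - 7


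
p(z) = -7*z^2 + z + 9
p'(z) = 1 - 14*z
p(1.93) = -15.14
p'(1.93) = -26.02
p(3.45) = -70.87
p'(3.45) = -47.30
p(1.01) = 2.87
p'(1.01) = -13.14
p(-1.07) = -0.08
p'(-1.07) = 15.98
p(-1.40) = -6.12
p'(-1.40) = 20.60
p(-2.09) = -23.67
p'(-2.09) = 30.26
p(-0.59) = 5.97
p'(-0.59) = 9.26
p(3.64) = -80.11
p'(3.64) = -49.96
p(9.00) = -549.00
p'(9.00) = -125.00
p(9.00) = -549.00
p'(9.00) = -125.00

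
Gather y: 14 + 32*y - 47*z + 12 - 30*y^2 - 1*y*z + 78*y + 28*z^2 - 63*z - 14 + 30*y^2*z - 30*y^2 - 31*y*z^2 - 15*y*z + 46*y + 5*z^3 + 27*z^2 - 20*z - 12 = y^2*(30*z - 60) + y*(-31*z^2 - 16*z + 156) + 5*z^3 + 55*z^2 - 130*z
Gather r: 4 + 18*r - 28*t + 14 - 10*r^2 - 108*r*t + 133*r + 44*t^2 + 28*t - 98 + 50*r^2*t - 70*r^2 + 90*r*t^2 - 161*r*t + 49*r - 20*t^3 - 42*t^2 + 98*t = r^2*(50*t - 80) + r*(90*t^2 - 269*t + 200) - 20*t^3 + 2*t^2 + 98*t - 80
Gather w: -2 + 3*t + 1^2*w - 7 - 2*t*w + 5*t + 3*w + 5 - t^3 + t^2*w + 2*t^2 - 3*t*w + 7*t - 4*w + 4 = -t^3 + 2*t^2 + 15*t + w*(t^2 - 5*t)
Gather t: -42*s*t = -42*s*t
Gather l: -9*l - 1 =-9*l - 1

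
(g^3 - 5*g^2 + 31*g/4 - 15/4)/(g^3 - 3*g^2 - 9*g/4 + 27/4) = (2*g^2 - 7*g + 5)/(2*g^2 - 3*g - 9)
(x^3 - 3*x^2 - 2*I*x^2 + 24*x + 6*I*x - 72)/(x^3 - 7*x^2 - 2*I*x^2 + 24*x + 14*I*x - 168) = (x - 3)/(x - 7)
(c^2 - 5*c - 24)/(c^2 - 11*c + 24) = (c + 3)/(c - 3)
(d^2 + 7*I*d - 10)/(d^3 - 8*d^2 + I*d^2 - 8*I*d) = (d^2 + 7*I*d - 10)/(d*(d^2 + d*(-8 + I) - 8*I))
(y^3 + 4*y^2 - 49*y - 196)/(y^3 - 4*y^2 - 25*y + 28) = (y + 7)/(y - 1)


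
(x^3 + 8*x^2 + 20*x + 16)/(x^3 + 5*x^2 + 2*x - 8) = (x + 2)/(x - 1)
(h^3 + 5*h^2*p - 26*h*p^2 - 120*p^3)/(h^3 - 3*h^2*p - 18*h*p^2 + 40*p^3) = (-h - 6*p)/(-h + 2*p)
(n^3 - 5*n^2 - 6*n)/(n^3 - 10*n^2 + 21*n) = (n^2 - 5*n - 6)/(n^2 - 10*n + 21)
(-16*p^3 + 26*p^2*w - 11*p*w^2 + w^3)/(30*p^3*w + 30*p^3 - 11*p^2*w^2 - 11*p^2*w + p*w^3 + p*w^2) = (-16*p^3 + 26*p^2*w - 11*p*w^2 + w^3)/(p*(30*p^2*w + 30*p^2 - 11*p*w^2 - 11*p*w + w^3 + w^2))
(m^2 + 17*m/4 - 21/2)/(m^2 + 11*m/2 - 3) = (4*m - 7)/(2*(2*m - 1))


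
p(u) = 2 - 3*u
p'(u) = -3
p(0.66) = 0.02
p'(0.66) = -3.00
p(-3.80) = 13.40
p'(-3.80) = -3.00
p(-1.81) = 7.43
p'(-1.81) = -3.00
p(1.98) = -3.94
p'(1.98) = -3.00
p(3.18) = -7.54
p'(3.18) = -3.00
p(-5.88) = 19.64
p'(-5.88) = -3.00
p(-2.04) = 8.12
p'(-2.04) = -3.00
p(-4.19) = 14.57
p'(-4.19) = -3.00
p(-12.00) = 38.00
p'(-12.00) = -3.00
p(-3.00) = 11.00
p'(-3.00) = -3.00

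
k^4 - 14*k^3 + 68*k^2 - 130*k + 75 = (k - 5)^2*(k - 3)*(k - 1)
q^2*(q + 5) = q^3 + 5*q^2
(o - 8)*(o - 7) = o^2 - 15*o + 56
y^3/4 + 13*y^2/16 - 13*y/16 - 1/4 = (y/4 + 1)*(y - 1)*(y + 1/4)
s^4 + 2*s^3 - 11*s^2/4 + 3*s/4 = s*(s - 1/2)^2*(s + 3)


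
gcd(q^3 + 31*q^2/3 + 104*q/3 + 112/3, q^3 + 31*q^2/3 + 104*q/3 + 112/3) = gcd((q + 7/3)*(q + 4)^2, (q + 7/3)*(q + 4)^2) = q^3 + 31*q^2/3 + 104*q/3 + 112/3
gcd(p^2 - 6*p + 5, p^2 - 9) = 1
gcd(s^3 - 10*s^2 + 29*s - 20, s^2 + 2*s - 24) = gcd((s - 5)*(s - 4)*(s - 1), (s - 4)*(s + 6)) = s - 4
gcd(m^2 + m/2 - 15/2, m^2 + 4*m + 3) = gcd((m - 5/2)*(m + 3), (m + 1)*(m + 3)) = m + 3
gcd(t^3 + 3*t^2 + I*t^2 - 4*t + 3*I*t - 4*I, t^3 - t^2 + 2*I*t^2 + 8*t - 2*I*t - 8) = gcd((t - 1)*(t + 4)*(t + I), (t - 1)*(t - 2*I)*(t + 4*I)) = t - 1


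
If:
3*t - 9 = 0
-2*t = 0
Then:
No Solution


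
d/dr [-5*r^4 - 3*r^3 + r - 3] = -20*r^3 - 9*r^2 + 1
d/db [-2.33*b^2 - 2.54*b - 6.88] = -4.66*b - 2.54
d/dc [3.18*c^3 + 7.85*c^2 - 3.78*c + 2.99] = 9.54*c^2 + 15.7*c - 3.78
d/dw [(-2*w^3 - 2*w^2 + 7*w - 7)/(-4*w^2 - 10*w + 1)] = (8*w^4 + 40*w^3 + 42*w^2 - 60*w - 63)/(16*w^4 + 80*w^3 + 92*w^2 - 20*w + 1)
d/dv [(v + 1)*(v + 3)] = 2*v + 4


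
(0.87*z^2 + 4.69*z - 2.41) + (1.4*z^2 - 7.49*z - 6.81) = 2.27*z^2 - 2.8*z - 9.22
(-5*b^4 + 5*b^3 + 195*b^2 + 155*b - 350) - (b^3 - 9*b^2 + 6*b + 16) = -5*b^4 + 4*b^3 + 204*b^2 + 149*b - 366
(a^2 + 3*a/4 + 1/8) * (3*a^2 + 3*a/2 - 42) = 3*a^4 + 15*a^3/4 - 81*a^2/2 - 501*a/16 - 21/4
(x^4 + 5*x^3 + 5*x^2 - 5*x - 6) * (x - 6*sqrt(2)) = x^5 - 6*sqrt(2)*x^4 + 5*x^4 - 30*sqrt(2)*x^3 + 5*x^3 - 30*sqrt(2)*x^2 - 5*x^2 - 6*x + 30*sqrt(2)*x + 36*sqrt(2)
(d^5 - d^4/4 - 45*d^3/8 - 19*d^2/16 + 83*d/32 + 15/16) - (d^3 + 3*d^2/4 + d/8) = d^5 - d^4/4 - 53*d^3/8 - 31*d^2/16 + 79*d/32 + 15/16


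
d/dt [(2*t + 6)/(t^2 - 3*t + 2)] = 2*(-t^2 - 6*t + 11)/(t^4 - 6*t^3 + 13*t^2 - 12*t + 4)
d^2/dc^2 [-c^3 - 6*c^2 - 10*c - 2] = -6*c - 12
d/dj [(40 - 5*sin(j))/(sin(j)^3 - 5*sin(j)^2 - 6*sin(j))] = 5*(2*sin(j)^3 - 29*sin(j)^2 + 80*sin(j) + 48)*cos(j)/((sin(j) - 6)^2*(sin(j) + 1)^2*sin(j)^2)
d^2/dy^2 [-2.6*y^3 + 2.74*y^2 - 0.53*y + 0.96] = 5.48 - 15.6*y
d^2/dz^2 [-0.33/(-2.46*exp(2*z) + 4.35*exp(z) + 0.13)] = ((1.4355 - 3.2472*exp(z))*(-2.46*exp(2*z) + 4.35*exp(z) + 0.13) - 0.33*(4.92*exp(z) - 4.35)*(9.84*exp(z) - 8.7)*exp(z))*exp(z)/(-2.46*exp(2*z) + 4.35*exp(z) + 0.13)^3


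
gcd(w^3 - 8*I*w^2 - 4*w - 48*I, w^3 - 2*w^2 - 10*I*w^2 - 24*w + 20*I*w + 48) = w^2 - 10*I*w - 24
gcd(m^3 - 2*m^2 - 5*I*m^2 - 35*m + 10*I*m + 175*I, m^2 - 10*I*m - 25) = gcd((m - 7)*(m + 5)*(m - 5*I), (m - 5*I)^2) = m - 5*I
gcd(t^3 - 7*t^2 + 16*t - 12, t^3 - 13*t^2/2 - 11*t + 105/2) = 1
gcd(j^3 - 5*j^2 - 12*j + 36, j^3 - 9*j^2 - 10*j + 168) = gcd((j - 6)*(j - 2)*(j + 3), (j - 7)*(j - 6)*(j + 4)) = j - 6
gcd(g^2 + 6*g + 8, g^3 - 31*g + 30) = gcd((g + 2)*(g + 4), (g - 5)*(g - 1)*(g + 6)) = 1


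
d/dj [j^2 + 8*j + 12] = 2*j + 8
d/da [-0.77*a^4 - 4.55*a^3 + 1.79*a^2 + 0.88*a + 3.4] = -3.08*a^3 - 13.65*a^2 + 3.58*a + 0.88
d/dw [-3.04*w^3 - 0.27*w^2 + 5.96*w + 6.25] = -9.12*w^2 - 0.54*w + 5.96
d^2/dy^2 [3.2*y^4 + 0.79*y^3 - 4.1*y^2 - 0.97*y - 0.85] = 38.4*y^2 + 4.74*y - 8.2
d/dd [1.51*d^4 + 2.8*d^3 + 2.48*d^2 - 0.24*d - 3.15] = 6.04*d^3 + 8.4*d^2 + 4.96*d - 0.24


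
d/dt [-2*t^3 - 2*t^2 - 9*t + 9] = -6*t^2 - 4*t - 9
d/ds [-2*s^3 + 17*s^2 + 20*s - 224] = -6*s^2 + 34*s + 20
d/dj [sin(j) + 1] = cos(j)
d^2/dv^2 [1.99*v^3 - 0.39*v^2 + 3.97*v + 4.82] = 11.94*v - 0.78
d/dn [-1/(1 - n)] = -1/(n - 1)^2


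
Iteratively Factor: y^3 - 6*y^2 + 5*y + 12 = (y - 3)*(y^2 - 3*y - 4) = (y - 4)*(y - 3)*(y + 1)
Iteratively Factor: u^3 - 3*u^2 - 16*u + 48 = (u - 4)*(u^2 + u - 12) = (u - 4)*(u + 4)*(u - 3)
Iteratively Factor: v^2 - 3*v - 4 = (v + 1)*(v - 4)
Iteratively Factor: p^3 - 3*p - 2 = (p - 2)*(p^2 + 2*p + 1) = (p - 2)*(p + 1)*(p + 1)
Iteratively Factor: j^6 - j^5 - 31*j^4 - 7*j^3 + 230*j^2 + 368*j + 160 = (j - 5)*(j^5 + 4*j^4 - 11*j^3 - 62*j^2 - 80*j - 32) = (j - 5)*(j + 4)*(j^4 - 11*j^2 - 18*j - 8) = (j - 5)*(j + 1)*(j + 4)*(j^3 - j^2 - 10*j - 8) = (j - 5)*(j + 1)^2*(j + 4)*(j^2 - 2*j - 8) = (j - 5)*(j + 1)^2*(j + 2)*(j + 4)*(j - 4)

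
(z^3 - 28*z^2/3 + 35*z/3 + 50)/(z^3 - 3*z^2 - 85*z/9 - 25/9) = 3*(z - 6)/(3*z + 1)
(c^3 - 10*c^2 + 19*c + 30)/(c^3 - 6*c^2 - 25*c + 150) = (c + 1)/(c + 5)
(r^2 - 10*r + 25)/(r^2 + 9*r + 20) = (r^2 - 10*r + 25)/(r^2 + 9*r + 20)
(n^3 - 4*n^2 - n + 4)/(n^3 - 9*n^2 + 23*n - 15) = (n^2 - 3*n - 4)/(n^2 - 8*n + 15)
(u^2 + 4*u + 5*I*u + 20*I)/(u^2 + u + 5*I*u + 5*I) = (u + 4)/(u + 1)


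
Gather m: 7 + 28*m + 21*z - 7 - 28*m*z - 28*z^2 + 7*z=m*(28 - 28*z) - 28*z^2 + 28*z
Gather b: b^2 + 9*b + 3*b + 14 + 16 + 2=b^2 + 12*b + 32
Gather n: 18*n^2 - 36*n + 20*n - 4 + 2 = 18*n^2 - 16*n - 2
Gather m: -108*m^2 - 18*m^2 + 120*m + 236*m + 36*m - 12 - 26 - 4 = -126*m^2 + 392*m - 42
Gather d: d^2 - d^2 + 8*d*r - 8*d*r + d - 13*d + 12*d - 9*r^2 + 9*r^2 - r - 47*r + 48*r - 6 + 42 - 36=0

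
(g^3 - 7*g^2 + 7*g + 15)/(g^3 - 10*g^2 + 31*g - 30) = (g + 1)/(g - 2)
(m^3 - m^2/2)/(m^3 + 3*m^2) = (m - 1/2)/(m + 3)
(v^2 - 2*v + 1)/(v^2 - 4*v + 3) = (v - 1)/(v - 3)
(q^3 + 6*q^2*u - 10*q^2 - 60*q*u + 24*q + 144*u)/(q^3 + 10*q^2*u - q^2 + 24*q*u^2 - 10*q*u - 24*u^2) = (q^2 - 10*q + 24)/(q^2 + 4*q*u - q - 4*u)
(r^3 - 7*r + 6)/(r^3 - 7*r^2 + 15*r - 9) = (r^2 + r - 6)/(r^2 - 6*r + 9)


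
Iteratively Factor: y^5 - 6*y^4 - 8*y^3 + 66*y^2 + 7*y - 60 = (y - 1)*(y^4 - 5*y^3 - 13*y^2 + 53*y + 60) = (y - 1)*(y + 3)*(y^3 - 8*y^2 + 11*y + 20) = (y - 4)*(y - 1)*(y + 3)*(y^2 - 4*y - 5) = (y - 4)*(y - 1)*(y + 1)*(y + 3)*(y - 5)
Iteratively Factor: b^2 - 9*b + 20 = (b - 5)*(b - 4)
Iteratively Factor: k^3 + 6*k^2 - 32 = (k + 4)*(k^2 + 2*k - 8) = (k + 4)^2*(k - 2)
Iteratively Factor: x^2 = (x)*(x)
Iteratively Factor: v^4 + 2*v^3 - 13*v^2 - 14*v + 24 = (v + 4)*(v^3 - 2*v^2 - 5*v + 6) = (v - 1)*(v + 4)*(v^2 - v - 6) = (v - 1)*(v + 2)*(v + 4)*(v - 3)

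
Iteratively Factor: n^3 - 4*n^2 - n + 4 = (n - 4)*(n^2 - 1) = (n - 4)*(n + 1)*(n - 1)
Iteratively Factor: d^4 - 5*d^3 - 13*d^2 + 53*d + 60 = (d - 4)*(d^3 - d^2 - 17*d - 15) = (d - 4)*(d + 1)*(d^2 - 2*d - 15) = (d - 4)*(d + 1)*(d + 3)*(d - 5)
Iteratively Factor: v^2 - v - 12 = (v - 4)*(v + 3)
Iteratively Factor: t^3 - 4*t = (t - 2)*(t^2 + 2*t) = (t - 2)*(t + 2)*(t)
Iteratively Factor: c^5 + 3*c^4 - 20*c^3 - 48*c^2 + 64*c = (c)*(c^4 + 3*c^3 - 20*c^2 - 48*c + 64) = c*(c - 1)*(c^3 + 4*c^2 - 16*c - 64) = c*(c - 4)*(c - 1)*(c^2 + 8*c + 16) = c*(c - 4)*(c - 1)*(c + 4)*(c + 4)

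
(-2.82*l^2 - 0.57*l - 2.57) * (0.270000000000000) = -0.7614*l^2 - 0.1539*l - 0.6939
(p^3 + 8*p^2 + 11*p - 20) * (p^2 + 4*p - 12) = p^5 + 12*p^4 + 31*p^3 - 72*p^2 - 212*p + 240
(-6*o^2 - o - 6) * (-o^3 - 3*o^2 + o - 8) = 6*o^5 + 19*o^4 + 3*o^3 + 65*o^2 + 2*o + 48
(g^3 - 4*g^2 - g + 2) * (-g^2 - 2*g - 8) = -g^5 + 2*g^4 + g^3 + 32*g^2 + 4*g - 16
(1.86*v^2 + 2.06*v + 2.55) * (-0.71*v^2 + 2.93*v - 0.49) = -1.3206*v^4 + 3.9872*v^3 + 3.3139*v^2 + 6.4621*v - 1.2495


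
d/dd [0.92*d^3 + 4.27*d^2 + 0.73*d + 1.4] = 2.76*d^2 + 8.54*d + 0.73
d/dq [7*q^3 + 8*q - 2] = 21*q^2 + 8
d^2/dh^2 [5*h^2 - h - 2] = 10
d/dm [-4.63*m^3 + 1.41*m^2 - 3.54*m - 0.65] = -13.89*m^2 + 2.82*m - 3.54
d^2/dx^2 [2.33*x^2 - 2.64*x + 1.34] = 4.66000000000000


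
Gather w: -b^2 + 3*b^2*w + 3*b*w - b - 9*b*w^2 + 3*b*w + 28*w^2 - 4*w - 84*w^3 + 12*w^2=-b^2 - b - 84*w^3 + w^2*(40 - 9*b) + w*(3*b^2 + 6*b - 4)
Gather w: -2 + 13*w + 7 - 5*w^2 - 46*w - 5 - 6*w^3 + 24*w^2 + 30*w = -6*w^3 + 19*w^2 - 3*w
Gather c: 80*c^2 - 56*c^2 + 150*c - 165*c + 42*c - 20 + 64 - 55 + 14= 24*c^2 + 27*c + 3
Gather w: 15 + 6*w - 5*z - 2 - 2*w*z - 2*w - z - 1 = w*(4 - 2*z) - 6*z + 12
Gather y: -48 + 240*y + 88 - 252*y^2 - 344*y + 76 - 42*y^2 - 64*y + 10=-294*y^2 - 168*y + 126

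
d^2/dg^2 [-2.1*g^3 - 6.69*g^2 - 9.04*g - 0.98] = -12.6*g - 13.38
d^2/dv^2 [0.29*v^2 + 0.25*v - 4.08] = 0.580000000000000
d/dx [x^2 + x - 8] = 2*x + 1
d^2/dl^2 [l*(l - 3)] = 2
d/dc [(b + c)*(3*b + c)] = 4*b + 2*c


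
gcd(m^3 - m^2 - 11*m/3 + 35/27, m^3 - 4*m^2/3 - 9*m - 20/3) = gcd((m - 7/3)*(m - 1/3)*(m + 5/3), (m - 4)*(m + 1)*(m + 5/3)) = m + 5/3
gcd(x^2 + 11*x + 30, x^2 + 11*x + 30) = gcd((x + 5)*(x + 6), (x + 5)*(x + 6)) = x^2 + 11*x + 30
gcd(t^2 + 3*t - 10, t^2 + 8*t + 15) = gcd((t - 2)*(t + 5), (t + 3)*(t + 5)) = t + 5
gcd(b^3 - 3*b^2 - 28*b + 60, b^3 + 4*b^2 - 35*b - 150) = b^2 - b - 30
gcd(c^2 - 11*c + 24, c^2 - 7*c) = 1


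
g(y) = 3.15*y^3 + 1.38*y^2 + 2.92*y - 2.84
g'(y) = 9.45*y^2 + 2.76*y + 2.92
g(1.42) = 13.11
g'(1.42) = 25.89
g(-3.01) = -85.03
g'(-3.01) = 80.23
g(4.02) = 235.84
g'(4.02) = 166.73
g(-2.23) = -37.42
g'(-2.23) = 43.76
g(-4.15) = -216.33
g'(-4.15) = 154.22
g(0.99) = 4.46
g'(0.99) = 14.91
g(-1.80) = -22.00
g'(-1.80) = 28.57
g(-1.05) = -8.03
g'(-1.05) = 10.44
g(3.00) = 103.39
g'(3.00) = 96.25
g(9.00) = 2431.57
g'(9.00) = 793.21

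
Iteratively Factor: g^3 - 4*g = (g - 2)*(g^2 + 2*g) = (g - 2)*(g + 2)*(g)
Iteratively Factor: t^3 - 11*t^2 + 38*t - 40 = (t - 5)*(t^2 - 6*t + 8) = (t - 5)*(t - 4)*(t - 2)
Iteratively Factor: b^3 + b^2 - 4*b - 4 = (b + 1)*(b^2 - 4) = (b + 1)*(b + 2)*(b - 2)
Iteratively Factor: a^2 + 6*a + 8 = (a + 2)*(a + 4)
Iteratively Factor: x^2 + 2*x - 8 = (x + 4)*(x - 2)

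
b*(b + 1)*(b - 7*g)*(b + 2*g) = b^4 - 5*b^3*g + b^3 - 14*b^2*g^2 - 5*b^2*g - 14*b*g^2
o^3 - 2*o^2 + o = o*(o - 1)^2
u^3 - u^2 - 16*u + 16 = (u - 4)*(u - 1)*(u + 4)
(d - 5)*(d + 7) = d^2 + 2*d - 35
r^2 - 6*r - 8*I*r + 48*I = (r - 6)*(r - 8*I)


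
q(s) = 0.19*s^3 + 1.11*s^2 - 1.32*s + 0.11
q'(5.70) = 29.85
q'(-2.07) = -3.47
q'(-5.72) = 4.63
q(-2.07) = 5.91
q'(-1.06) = -3.03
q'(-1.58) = -3.40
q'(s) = 0.57*s^2 + 2.22*s - 1.32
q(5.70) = 63.84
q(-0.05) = 0.18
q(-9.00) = -36.61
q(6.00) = 73.19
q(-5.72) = 8.42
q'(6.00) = 32.52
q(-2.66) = 7.90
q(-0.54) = 1.12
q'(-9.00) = 24.87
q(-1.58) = 4.22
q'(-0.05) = -1.43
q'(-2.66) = -3.19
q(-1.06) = 2.53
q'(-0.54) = -2.35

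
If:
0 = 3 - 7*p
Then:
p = 3/7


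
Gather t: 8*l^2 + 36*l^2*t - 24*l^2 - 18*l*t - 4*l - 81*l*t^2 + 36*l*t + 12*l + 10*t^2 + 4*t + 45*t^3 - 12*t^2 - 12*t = -16*l^2 + 8*l + 45*t^3 + t^2*(-81*l - 2) + t*(36*l^2 + 18*l - 8)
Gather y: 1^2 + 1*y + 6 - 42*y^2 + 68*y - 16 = -42*y^2 + 69*y - 9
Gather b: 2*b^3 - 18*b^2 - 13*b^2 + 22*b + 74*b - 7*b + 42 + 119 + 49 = 2*b^3 - 31*b^2 + 89*b + 210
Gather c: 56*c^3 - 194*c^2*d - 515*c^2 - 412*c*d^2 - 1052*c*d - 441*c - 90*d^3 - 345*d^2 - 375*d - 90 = 56*c^3 + c^2*(-194*d - 515) + c*(-412*d^2 - 1052*d - 441) - 90*d^3 - 345*d^2 - 375*d - 90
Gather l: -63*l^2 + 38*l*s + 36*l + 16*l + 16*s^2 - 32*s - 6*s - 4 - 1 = -63*l^2 + l*(38*s + 52) + 16*s^2 - 38*s - 5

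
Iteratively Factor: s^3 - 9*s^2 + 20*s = (s - 4)*(s^2 - 5*s) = s*(s - 4)*(s - 5)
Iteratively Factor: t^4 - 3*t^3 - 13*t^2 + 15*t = (t - 1)*(t^3 - 2*t^2 - 15*t) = t*(t - 1)*(t^2 - 2*t - 15) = t*(t - 1)*(t + 3)*(t - 5)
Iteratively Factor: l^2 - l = (l)*(l - 1)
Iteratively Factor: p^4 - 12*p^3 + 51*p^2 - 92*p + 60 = (p - 3)*(p^3 - 9*p^2 + 24*p - 20) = (p - 5)*(p - 3)*(p^2 - 4*p + 4) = (p - 5)*(p - 3)*(p - 2)*(p - 2)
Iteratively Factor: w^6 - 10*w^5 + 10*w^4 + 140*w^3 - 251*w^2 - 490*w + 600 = (w - 4)*(w^5 - 6*w^4 - 14*w^3 + 84*w^2 + 85*w - 150) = (w - 4)*(w - 1)*(w^4 - 5*w^3 - 19*w^2 + 65*w + 150) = (w - 5)*(w - 4)*(w - 1)*(w^3 - 19*w - 30) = (w - 5)*(w - 4)*(w - 1)*(w + 2)*(w^2 - 2*w - 15) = (w - 5)^2*(w - 4)*(w - 1)*(w + 2)*(w + 3)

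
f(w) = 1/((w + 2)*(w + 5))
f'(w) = -1/((w + 2)*(w + 5)^2) - 1/((w + 2)^2*(w + 5)) = (-2*w - 7)/(w^4 + 14*w^3 + 69*w^2 + 140*w + 100)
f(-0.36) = 0.13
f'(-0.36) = -0.11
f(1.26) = 0.05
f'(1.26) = -0.02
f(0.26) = 0.08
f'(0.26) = -0.05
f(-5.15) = 2.12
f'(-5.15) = 14.78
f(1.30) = 0.05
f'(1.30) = -0.02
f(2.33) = 0.03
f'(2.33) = -0.01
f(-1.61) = 0.76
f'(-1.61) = -2.16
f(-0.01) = 0.10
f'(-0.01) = -0.07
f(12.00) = 0.00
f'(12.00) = 0.00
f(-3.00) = -0.50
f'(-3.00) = -0.25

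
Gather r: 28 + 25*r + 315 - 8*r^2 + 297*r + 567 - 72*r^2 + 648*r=-80*r^2 + 970*r + 910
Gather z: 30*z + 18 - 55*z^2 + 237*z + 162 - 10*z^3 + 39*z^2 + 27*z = -10*z^3 - 16*z^2 + 294*z + 180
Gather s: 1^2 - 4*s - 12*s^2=-12*s^2 - 4*s + 1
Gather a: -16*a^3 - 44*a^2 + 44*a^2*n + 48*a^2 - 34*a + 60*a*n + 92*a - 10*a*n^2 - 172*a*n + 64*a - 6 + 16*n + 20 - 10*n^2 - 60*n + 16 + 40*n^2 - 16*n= -16*a^3 + a^2*(44*n + 4) + a*(-10*n^2 - 112*n + 122) + 30*n^2 - 60*n + 30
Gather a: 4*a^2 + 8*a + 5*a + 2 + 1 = 4*a^2 + 13*a + 3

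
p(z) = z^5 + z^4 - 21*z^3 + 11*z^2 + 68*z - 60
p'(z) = 5*z^4 + 4*z^3 - 63*z^2 + 22*z + 68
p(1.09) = 2.94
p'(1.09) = 29.37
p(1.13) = 4.06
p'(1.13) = 26.34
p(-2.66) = 149.09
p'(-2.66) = -261.25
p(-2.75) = 172.84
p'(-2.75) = -266.17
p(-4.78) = 186.47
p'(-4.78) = 696.78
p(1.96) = 1.10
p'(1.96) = -26.99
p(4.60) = 948.88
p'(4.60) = 1464.19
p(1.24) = 6.49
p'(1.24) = 17.86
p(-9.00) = -36960.00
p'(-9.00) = 24656.00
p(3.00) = 0.00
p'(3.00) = 80.00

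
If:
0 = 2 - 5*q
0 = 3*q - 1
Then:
No Solution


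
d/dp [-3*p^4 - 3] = -12*p^3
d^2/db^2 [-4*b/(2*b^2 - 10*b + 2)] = 4*(-b*(2*b - 5)^2 + (3*b - 5)*(b^2 - 5*b + 1))/(b^2 - 5*b + 1)^3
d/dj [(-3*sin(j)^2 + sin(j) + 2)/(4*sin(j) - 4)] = -3*cos(j)/4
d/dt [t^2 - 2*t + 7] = 2*t - 2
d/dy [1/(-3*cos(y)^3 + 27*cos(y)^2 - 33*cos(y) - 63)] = (-3*cos(y)^2 + 18*cos(y) - 11)*sin(y)/(3*(cos(y)^3 - 9*cos(y)^2 + 11*cos(y) + 21)^2)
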